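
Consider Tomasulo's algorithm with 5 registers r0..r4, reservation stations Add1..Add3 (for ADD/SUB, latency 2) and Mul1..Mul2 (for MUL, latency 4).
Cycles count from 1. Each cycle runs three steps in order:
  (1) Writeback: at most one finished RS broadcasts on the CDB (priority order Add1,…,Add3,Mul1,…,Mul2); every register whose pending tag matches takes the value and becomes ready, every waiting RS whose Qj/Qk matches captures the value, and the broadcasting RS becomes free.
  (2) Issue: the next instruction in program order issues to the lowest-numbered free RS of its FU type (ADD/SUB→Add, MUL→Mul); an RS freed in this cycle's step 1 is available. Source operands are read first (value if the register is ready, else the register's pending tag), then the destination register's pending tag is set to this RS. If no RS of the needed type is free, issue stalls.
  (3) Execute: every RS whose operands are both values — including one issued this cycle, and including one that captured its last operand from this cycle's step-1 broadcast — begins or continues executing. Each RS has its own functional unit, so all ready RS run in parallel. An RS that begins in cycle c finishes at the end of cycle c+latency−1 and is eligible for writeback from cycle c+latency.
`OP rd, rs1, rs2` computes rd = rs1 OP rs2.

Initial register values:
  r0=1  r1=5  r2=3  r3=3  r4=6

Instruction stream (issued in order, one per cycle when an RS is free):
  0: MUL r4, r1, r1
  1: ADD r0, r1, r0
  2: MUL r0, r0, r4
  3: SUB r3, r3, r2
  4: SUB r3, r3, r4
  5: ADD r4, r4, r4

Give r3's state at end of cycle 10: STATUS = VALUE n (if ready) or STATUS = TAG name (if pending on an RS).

STATUS = VALUE -25

cycle 1: issue MUL r4<-Mul1 // r0:1,r1:5,r2:3,r3:3,r4:Mul1
cycle 2: issue ADD r0<-Add1 // r0:Add1,r1:5,r2:3,r3:3,r4:Mul1
cycle 3: issue MUL r0<-Mul2 // r0:Mul2,r1:5,r2:3,r3:3,r4:Mul1
cycle 4: CDB Add1=6; issue SUB r3<-Add1 // r0:Mul2,r1:5,r2:3,r3:Add1,r4:Mul1
cycle 5: CDB Mul1=25; issue SUB r3<-Add2 // r0:Mul2,r1:5,r2:3,r3:Add2,r4:25
cycle 6: CDB Add1=0; issue ADD r4<-Add1 // r0:Mul2,r1:5,r2:3,r3:Add2,r4:Add1
cycle 7: - // r0:Mul2,r1:5,r2:3,r3:Add2,r4:Add1
cycle 8: CDB Add1=50 // r0:Mul2,r1:5,r2:3,r3:Add2,r4:50
cycle 9: CDB Add2=-25 // r0:Mul2,r1:5,r2:3,r3:-25,r4:50
cycle 10: CDB Mul2=150 // r0:150,r1:5,r2:3,r3:-25,r4:50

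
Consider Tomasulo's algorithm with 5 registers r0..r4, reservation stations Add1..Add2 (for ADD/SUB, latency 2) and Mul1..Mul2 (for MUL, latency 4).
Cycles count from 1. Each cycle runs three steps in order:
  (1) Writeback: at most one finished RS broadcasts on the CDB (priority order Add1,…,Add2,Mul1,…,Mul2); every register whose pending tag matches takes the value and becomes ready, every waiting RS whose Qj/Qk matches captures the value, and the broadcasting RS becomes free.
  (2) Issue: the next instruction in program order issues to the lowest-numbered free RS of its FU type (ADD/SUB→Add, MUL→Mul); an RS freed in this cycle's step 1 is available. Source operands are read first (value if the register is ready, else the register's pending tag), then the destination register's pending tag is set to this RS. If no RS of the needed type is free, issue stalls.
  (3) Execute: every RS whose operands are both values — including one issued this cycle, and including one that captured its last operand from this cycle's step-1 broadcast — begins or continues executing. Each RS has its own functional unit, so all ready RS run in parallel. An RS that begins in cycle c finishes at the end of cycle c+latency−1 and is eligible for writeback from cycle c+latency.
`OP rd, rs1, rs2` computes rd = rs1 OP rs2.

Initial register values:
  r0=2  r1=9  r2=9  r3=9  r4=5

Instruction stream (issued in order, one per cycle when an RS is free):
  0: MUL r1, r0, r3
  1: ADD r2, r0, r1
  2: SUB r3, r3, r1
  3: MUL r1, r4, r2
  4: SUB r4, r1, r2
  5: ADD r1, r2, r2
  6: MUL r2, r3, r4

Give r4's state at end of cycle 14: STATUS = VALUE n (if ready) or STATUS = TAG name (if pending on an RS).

  c1: issue MUL r1<-Mul1  regs: r0:2,r1:Mul1,r2:9,r3:9,r4:5
  c2: issue ADD r2<-Add1  regs: r0:2,r1:Mul1,r2:Add1,r3:9,r4:5
  c3: issue SUB r3<-Add2  regs: r0:2,r1:Mul1,r2:Add1,r3:Add2,r4:5
  c4: issue MUL r1<-Mul2  regs: r0:2,r1:Mul2,r2:Add1,r3:Add2,r4:5
  c5: CDB Mul1=18; stall  regs: r0:2,r1:Mul2,r2:Add1,r3:Add2,r4:5
  c6: stall  regs: r0:2,r1:Mul2,r2:Add1,r3:Add2,r4:5
  c7: CDB Add1=20; issue SUB r4<-Add1  regs: r0:2,r1:Mul2,r2:20,r3:Add2,r4:Add1
  c8: CDB Add2=-9; issue ADD r1<-Add2  regs: r0:2,r1:Add2,r2:20,r3:-9,r4:Add1
  c9: issue MUL r2<-Mul1  regs: r0:2,r1:Add2,r2:Mul1,r3:-9,r4:Add1
  c10: CDB Add2=40  regs: r0:2,r1:40,r2:Mul1,r3:-9,r4:Add1
  c11: CDB Mul2=100  regs: r0:2,r1:40,r2:Mul1,r3:-9,r4:Add1
  c12: -  regs: r0:2,r1:40,r2:Mul1,r3:-9,r4:Add1
  c13: CDB Add1=80  regs: r0:2,r1:40,r2:Mul1,r3:-9,r4:80
  c14: -  regs: r0:2,r1:40,r2:Mul1,r3:-9,r4:80

STATUS = VALUE 80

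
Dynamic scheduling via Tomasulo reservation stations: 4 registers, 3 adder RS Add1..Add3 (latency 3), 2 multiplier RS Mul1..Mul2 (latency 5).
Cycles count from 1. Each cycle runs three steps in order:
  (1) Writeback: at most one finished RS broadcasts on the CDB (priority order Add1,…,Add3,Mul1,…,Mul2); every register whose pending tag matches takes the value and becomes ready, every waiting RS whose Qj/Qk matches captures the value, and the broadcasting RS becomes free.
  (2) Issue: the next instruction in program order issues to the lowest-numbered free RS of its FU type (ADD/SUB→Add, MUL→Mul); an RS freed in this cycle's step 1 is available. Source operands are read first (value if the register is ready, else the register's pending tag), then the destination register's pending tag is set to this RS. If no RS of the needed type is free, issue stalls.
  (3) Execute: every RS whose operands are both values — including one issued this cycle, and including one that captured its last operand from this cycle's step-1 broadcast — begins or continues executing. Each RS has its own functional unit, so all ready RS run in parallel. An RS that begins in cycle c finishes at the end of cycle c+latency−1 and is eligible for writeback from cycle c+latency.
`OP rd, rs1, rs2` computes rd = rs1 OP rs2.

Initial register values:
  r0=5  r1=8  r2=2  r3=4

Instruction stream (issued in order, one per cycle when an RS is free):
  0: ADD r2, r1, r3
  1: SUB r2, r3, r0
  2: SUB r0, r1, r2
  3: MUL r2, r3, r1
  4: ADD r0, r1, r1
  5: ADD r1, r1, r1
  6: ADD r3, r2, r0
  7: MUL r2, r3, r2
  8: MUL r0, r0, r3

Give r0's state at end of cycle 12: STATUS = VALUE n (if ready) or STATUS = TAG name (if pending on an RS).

c1: issue ADD r2<-Add1 | r0:5,r1:8,r2:Add1,r3:4
c2: issue SUB r2<-Add2 | r0:5,r1:8,r2:Add2,r3:4
c3: issue SUB r0<-Add3 | r0:Add3,r1:8,r2:Add2,r3:4
c4: CDB Add1=12; issue MUL r2<-Mul1 | r0:Add3,r1:8,r2:Mul1,r3:4
c5: CDB Add2=-1; issue ADD r0<-Add1 | r0:Add1,r1:8,r2:Mul1,r3:4
c6: issue ADD r1<-Add2 | r0:Add1,r1:Add2,r2:Mul1,r3:4
c7: stall | r0:Add1,r1:Add2,r2:Mul1,r3:4
c8: CDB Add1=16; issue ADD r3<-Add1 | r0:16,r1:Add2,r2:Mul1,r3:Add1
c9: CDB Add2=16; issue MUL r2<-Mul2 | r0:16,r1:16,r2:Mul2,r3:Add1
c10: CDB Add3=9; stall | r0:16,r1:16,r2:Mul2,r3:Add1
c11: CDB Mul1=32; issue MUL r0<-Mul1 | r0:Mul1,r1:16,r2:Mul2,r3:Add1
c12: - | r0:Mul1,r1:16,r2:Mul2,r3:Add1

STATUS = TAG Mul1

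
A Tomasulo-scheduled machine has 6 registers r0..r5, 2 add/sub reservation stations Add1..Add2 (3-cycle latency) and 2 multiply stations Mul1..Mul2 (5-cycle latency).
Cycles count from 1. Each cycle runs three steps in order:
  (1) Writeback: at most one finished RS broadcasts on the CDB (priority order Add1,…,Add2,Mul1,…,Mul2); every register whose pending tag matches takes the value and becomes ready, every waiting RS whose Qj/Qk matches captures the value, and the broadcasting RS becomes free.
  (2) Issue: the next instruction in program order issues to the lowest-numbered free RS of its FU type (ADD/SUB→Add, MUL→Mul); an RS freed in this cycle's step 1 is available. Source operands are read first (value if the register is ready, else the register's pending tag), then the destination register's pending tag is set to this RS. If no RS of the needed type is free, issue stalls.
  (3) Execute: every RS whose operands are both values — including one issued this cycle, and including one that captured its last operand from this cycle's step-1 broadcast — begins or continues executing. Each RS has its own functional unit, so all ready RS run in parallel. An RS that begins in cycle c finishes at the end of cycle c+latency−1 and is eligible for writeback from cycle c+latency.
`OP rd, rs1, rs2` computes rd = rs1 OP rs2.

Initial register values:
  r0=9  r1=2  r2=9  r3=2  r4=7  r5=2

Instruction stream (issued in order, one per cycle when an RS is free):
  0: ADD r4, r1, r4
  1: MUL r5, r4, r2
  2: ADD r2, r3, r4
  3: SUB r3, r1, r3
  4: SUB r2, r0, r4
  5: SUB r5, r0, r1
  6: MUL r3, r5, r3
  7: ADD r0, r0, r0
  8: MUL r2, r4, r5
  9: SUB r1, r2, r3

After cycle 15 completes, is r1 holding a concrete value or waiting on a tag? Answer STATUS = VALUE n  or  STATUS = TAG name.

STATUS = TAG Add2

c1: issue ADD r4<-Add1 | r0:9,r1:2,r2:9,r3:2,r4:Add1,r5:2
c2: issue MUL r5<-Mul1 | r0:9,r1:2,r2:9,r3:2,r4:Add1,r5:Mul1
c3: issue ADD r2<-Add2 | r0:9,r1:2,r2:Add2,r3:2,r4:Add1,r5:Mul1
c4: CDB Add1=9; issue SUB r3<-Add1 | r0:9,r1:2,r2:Add2,r3:Add1,r4:9,r5:Mul1
c5: stall | r0:9,r1:2,r2:Add2,r3:Add1,r4:9,r5:Mul1
c6: stall | r0:9,r1:2,r2:Add2,r3:Add1,r4:9,r5:Mul1
c7: CDB Add1=0; issue SUB r2<-Add1 | r0:9,r1:2,r2:Add1,r3:0,r4:9,r5:Mul1
c8: CDB Add2=11; issue SUB r5<-Add2 | r0:9,r1:2,r2:Add1,r3:0,r4:9,r5:Add2
c9: CDB Mul1=81; issue MUL r3<-Mul1 | r0:9,r1:2,r2:Add1,r3:Mul1,r4:9,r5:Add2
c10: CDB Add1=0; issue ADD r0<-Add1 | r0:Add1,r1:2,r2:0,r3:Mul1,r4:9,r5:Add2
c11: CDB Add2=7; issue MUL r2<-Mul2 | r0:Add1,r1:2,r2:Mul2,r3:Mul1,r4:9,r5:7
c12: issue SUB r1<-Add2 | r0:Add1,r1:Add2,r2:Mul2,r3:Mul1,r4:9,r5:7
c13: CDB Add1=18 | r0:18,r1:Add2,r2:Mul2,r3:Mul1,r4:9,r5:7
c14: - | r0:18,r1:Add2,r2:Mul2,r3:Mul1,r4:9,r5:7
c15: - | r0:18,r1:Add2,r2:Mul2,r3:Mul1,r4:9,r5:7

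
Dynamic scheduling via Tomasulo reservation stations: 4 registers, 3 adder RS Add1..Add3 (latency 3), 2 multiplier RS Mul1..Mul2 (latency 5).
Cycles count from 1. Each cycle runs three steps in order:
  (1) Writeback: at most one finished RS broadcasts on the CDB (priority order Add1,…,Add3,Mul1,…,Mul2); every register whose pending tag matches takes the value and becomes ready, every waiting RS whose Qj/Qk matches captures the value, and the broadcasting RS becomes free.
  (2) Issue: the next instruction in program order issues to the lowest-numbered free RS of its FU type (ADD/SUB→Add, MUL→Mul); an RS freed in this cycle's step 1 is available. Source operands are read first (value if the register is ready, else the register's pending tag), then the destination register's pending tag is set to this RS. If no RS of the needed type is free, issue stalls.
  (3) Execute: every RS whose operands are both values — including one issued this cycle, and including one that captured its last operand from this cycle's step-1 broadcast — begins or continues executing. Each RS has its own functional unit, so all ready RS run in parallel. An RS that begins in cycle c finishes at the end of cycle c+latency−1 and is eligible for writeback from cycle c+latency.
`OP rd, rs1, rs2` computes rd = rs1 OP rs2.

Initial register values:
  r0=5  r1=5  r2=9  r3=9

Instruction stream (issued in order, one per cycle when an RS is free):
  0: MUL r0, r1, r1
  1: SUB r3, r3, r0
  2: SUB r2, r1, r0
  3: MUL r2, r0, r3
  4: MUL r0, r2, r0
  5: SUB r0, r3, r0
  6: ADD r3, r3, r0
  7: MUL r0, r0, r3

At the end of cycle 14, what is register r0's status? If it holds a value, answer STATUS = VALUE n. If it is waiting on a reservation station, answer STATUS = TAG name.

c1: issue MUL r0<-Mul1 | r0:Mul1,r1:5,r2:9,r3:9
c2: issue SUB r3<-Add1 | r0:Mul1,r1:5,r2:9,r3:Add1
c3: issue SUB r2<-Add2 | r0:Mul1,r1:5,r2:Add2,r3:Add1
c4: issue MUL r2<-Mul2 | r0:Mul1,r1:5,r2:Mul2,r3:Add1
c5: stall | r0:Mul1,r1:5,r2:Mul2,r3:Add1
c6: CDB Mul1=25; issue MUL r0<-Mul1 | r0:Mul1,r1:5,r2:Mul2,r3:Add1
c7: issue SUB r0<-Add3 | r0:Add3,r1:5,r2:Mul2,r3:Add1
c8: stall | r0:Add3,r1:5,r2:Mul2,r3:Add1
c9: CDB Add1=-16; issue ADD r3<-Add1 | r0:Add3,r1:5,r2:Mul2,r3:Add1
c10: CDB Add2=-20; stall | r0:Add3,r1:5,r2:Mul2,r3:Add1
c11: stall | r0:Add3,r1:5,r2:Mul2,r3:Add1
c12: stall | r0:Add3,r1:5,r2:Mul2,r3:Add1
c13: stall | r0:Add3,r1:5,r2:Mul2,r3:Add1
c14: CDB Mul2=-400; issue MUL r0<-Mul2 | r0:Mul2,r1:5,r2:-400,r3:Add1

STATUS = TAG Mul2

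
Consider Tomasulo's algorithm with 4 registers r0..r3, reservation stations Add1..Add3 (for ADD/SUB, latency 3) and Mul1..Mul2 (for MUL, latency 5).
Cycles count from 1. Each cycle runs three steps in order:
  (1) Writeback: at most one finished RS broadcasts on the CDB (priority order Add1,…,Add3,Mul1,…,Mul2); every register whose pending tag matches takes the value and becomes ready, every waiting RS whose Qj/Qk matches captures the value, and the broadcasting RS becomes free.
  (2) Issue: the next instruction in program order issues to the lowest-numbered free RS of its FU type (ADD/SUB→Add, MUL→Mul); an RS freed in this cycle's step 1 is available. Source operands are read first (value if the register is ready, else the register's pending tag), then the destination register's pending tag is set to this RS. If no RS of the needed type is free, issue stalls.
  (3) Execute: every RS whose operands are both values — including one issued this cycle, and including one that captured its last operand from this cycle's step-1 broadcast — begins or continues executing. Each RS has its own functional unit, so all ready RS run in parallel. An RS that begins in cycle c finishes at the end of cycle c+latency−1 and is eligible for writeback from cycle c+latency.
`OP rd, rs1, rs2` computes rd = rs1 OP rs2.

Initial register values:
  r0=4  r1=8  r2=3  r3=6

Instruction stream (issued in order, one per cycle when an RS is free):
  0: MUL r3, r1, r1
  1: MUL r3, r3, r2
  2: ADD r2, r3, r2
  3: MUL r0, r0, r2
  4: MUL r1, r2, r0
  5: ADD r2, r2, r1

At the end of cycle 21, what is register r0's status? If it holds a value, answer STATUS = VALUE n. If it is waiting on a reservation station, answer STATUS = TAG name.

STATUS = VALUE 780

  c1: issue MUL r3<-Mul1  regs: r0:4,r1:8,r2:3,r3:Mul1
  c2: issue MUL r3<-Mul2  regs: r0:4,r1:8,r2:3,r3:Mul2
  c3: issue ADD r2<-Add1  regs: r0:4,r1:8,r2:Add1,r3:Mul2
  c4: stall  regs: r0:4,r1:8,r2:Add1,r3:Mul2
  c5: stall  regs: r0:4,r1:8,r2:Add1,r3:Mul2
  c6: CDB Mul1=64; issue MUL r0<-Mul1  regs: r0:Mul1,r1:8,r2:Add1,r3:Mul2
  c7: stall  regs: r0:Mul1,r1:8,r2:Add1,r3:Mul2
  c8: stall  regs: r0:Mul1,r1:8,r2:Add1,r3:Mul2
  c9: stall  regs: r0:Mul1,r1:8,r2:Add1,r3:Mul2
  c10: stall  regs: r0:Mul1,r1:8,r2:Add1,r3:Mul2
  c11: CDB Mul2=192; issue MUL r1<-Mul2  regs: r0:Mul1,r1:Mul2,r2:Add1,r3:192
  c12: issue ADD r2<-Add2  regs: r0:Mul1,r1:Mul2,r2:Add2,r3:192
  c13: -  regs: r0:Mul1,r1:Mul2,r2:Add2,r3:192
  c14: CDB Add1=195  regs: r0:Mul1,r1:Mul2,r2:Add2,r3:192
  c15: -  regs: r0:Mul1,r1:Mul2,r2:Add2,r3:192
  c16: -  regs: r0:Mul1,r1:Mul2,r2:Add2,r3:192
  c17: -  regs: r0:Mul1,r1:Mul2,r2:Add2,r3:192
  c18: -  regs: r0:Mul1,r1:Mul2,r2:Add2,r3:192
  c19: CDB Mul1=780  regs: r0:780,r1:Mul2,r2:Add2,r3:192
  c20: -  regs: r0:780,r1:Mul2,r2:Add2,r3:192
  c21: -  regs: r0:780,r1:Mul2,r2:Add2,r3:192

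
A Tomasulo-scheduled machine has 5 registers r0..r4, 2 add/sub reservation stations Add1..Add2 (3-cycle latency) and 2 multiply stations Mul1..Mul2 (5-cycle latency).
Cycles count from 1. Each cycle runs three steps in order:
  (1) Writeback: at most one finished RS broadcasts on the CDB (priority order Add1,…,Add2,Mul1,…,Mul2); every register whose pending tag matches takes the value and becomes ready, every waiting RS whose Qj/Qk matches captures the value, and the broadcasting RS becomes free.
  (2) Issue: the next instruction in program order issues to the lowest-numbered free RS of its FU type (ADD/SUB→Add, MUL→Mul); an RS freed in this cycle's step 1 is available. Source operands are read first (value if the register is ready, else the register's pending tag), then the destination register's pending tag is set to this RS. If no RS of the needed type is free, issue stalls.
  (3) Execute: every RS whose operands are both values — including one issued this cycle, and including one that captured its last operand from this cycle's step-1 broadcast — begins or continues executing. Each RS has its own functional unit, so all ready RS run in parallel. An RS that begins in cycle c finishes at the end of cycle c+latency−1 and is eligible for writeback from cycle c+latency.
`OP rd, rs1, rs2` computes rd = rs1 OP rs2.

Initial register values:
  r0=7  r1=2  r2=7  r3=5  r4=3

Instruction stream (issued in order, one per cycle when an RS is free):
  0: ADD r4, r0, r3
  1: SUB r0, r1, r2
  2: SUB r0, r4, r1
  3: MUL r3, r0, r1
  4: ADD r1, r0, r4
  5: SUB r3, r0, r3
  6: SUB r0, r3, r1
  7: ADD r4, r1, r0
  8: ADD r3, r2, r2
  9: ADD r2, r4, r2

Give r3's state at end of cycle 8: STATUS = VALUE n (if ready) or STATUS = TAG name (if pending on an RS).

STATUS = TAG Add1

  c1: issue ADD r4<-Add1  regs: r0:7,r1:2,r2:7,r3:5,r4:Add1
  c2: issue SUB r0<-Add2  regs: r0:Add2,r1:2,r2:7,r3:5,r4:Add1
  c3: stall  regs: r0:Add2,r1:2,r2:7,r3:5,r4:Add1
  c4: CDB Add1=12; issue SUB r0<-Add1  regs: r0:Add1,r1:2,r2:7,r3:5,r4:12
  c5: CDB Add2=-5; issue MUL r3<-Mul1  regs: r0:Add1,r1:2,r2:7,r3:Mul1,r4:12
  c6: issue ADD r1<-Add2  regs: r0:Add1,r1:Add2,r2:7,r3:Mul1,r4:12
  c7: CDB Add1=10; issue SUB r3<-Add1  regs: r0:10,r1:Add2,r2:7,r3:Add1,r4:12
  c8: stall  regs: r0:10,r1:Add2,r2:7,r3:Add1,r4:12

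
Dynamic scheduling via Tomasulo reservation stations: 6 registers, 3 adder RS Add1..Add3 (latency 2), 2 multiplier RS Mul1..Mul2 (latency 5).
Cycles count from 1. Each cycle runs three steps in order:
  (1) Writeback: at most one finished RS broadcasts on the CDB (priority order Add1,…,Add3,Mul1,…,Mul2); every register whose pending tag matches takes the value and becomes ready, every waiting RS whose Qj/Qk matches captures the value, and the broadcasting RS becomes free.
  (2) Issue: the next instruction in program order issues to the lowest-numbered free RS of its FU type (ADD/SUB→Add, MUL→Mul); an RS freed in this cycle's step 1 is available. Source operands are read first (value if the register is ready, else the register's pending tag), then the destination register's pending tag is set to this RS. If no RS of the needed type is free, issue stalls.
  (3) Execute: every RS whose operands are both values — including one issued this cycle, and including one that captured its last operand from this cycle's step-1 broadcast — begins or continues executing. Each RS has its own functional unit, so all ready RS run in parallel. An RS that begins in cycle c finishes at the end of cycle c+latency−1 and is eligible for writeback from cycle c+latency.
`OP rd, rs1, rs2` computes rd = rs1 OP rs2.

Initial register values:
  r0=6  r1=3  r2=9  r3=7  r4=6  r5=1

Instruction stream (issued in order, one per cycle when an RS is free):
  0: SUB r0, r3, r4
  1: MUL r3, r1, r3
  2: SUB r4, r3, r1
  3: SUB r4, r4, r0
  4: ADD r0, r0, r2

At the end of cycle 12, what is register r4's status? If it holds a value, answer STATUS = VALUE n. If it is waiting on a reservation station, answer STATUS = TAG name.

c1: issue SUB r0<-Add1 | r0:Add1,r1:3,r2:9,r3:7,r4:6,r5:1
c2: issue MUL r3<-Mul1 | r0:Add1,r1:3,r2:9,r3:Mul1,r4:6,r5:1
c3: CDB Add1=1; issue SUB r4<-Add1 | r0:1,r1:3,r2:9,r3:Mul1,r4:Add1,r5:1
c4: issue SUB r4<-Add2 | r0:1,r1:3,r2:9,r3:Mul1,r4:Add2,r5:1
c5: issue ADD r0<-Add3 | r0:Add3,r1:3,r2:9,r3:Mul1,r4:Add2,r5:1
c6: - | r0:Add3,r1:3,r2:9,r3:Mul1,r4:Add2,r5:1
c7: CDB Add3=10 | r0:10,r1:3,r2:9,r3:Mul1,r4:Add2,r5:1
c8: CDB Mul1=21 | r0:10,r1:3,r2:9,r3:21,r4:Add2,r5:1
c9: - | r0:10,r1:3,r2:9,r3:21,r4:Add2,r5:1
c10: CDB Add1=18 | r0:10,r1:3,r2:9,r3:21,r4:Add2,r5:1
c11: - | r0:10,r1:3,r2:9,r3:21,r4:Add2,r5:1
c12: CDB Add2=17 | r0:10,r1:3,r2:9,r3:21,r4:17,r5:1

STATUS = VALUE 17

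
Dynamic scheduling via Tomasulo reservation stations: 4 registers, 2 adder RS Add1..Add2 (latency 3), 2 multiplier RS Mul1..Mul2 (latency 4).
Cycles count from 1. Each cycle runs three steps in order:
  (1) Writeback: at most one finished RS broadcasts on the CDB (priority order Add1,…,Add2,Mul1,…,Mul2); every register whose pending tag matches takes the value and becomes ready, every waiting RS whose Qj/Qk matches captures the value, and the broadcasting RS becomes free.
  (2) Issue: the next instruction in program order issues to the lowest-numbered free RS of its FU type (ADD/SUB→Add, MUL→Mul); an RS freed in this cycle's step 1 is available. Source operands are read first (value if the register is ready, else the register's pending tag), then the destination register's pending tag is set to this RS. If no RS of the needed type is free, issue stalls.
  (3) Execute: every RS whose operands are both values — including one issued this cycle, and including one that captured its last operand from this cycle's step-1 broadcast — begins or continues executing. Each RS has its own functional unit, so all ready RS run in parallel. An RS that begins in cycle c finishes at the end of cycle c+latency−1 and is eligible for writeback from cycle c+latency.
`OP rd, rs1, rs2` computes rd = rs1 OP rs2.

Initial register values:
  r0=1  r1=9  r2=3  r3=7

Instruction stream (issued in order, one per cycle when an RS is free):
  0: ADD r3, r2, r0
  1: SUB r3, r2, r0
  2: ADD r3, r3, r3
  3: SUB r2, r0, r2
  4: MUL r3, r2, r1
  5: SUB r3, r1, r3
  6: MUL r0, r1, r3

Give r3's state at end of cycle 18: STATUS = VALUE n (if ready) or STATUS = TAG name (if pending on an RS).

STATUS = VALUE 27

cycle 1: issue ADD r3<-Add1 // r0:1,r1:9,r2:3,r3:Add1
cycle 2: issue SUB r3<-Add2 // r0:1,r1:9,r2:3,r3:Add2
cycle 3: stall // r0:1,r1:9,r2:3,r3:Add2
cycle 4: CDB Add1=4; issue ADD r3<-Add1 // r0:1,r1:9,r2:3,r3:Add1
cycle 5: CDB Add2=2; issue SUB r2<-Add2 // r0:1,r1:9,r2:Add2,r3:Add1
cycle 6: issue MUL r3<-Mul1 // r0:1,r1:9,r2:Add2,r3:Mul1
cycle 7: stall // r0:1,r1:9,r2:Add2,r3:Mul1
cycle 8: CDB Add1=4; issue SUB r3<-Add1 // r0:1,r1:9,r2:Add2,r3:Add1
cycle 9: CDB Add2=-2; issue MUL r0<-Mul2 // r0:Mul2,r1:9,r2:-2,r3:Add1
cycle 10: - // r0:Mul2,r1:9,r2:-2,r3:Add1
cycle 11: - // r0:Mul2,r1:9,r2:-2,r3:Add1
cycle 12: - // r0:Mul2,r1:9,r2:-2,r3:Add1
cycle 13: CDB Mul1=-18 // r0:Mul2,r1:9,r2:-2,r3:Add1
cycle 14: - // r0:Mul2,r1:9,r2:-2,r3:Add1
cycle 15: - // r0:Mul2,r1:9,r2:-2,r3:Add1
cycle 16: CDB Add1=27 // r0:Mul2,r1:9,r2:-2,r3:27
cycle 17: - // r0:Mul2,r1:9,r2:-2,r3:27
cycle 18: - // r0:Mul2,r1:9,r2:-2,r3:27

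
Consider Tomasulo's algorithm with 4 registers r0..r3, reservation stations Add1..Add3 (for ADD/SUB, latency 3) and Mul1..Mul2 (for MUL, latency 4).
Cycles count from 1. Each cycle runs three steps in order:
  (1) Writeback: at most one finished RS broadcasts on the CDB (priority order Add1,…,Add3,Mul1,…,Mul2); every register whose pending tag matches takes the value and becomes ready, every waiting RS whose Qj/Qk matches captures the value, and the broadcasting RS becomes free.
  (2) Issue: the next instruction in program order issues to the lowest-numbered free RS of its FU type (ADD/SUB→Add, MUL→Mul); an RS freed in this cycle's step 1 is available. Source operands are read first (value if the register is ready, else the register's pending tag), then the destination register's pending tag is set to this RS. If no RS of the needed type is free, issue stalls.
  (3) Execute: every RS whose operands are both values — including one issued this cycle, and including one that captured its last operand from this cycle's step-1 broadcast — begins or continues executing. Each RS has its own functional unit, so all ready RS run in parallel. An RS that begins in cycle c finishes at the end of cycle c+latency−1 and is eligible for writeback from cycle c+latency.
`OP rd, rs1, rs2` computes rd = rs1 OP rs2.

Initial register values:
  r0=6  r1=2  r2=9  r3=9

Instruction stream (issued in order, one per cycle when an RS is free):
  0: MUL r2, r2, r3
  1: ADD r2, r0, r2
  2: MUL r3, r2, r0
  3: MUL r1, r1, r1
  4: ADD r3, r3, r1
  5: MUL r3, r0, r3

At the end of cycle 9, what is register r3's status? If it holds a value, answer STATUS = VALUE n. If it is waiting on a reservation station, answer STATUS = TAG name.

c1: issue MUL r2<-Mul1 | r0:6,r1:2,r2:Mul1,r3:9
c2: issue ADD r2<-Add1 | r0:6,r1:2,r2:Add1,r3:9
c3: issue MUL r3<-Mul2 | r0:6,r1:2,r2:Add1,r3:Mul2
c4: stall | r0:6,r1:2,r2:Add1,r3:Mul2
c5: CDB Mul1=81; issue MUL r1<-Mul1 | r0:6,r1:Mul1,r2:Add1,r3:Mul2
c6: issue ADD r3<-Add2 | r0:6,r1:Mul1,r2:Add1,r3:Add2
c7: stall | r0:6,r1:Mul1,r2:Add1,r3:Add2
c8: CDB Add1=87; stall | r0:6,r1:Mul1,r2:87,r3:Add2
c9: CDB Mul1=4; issue MUL r3<-Mul1 | r0:6,r1:4,r2:87,r3:Mul1

STATUS = TAG Mul1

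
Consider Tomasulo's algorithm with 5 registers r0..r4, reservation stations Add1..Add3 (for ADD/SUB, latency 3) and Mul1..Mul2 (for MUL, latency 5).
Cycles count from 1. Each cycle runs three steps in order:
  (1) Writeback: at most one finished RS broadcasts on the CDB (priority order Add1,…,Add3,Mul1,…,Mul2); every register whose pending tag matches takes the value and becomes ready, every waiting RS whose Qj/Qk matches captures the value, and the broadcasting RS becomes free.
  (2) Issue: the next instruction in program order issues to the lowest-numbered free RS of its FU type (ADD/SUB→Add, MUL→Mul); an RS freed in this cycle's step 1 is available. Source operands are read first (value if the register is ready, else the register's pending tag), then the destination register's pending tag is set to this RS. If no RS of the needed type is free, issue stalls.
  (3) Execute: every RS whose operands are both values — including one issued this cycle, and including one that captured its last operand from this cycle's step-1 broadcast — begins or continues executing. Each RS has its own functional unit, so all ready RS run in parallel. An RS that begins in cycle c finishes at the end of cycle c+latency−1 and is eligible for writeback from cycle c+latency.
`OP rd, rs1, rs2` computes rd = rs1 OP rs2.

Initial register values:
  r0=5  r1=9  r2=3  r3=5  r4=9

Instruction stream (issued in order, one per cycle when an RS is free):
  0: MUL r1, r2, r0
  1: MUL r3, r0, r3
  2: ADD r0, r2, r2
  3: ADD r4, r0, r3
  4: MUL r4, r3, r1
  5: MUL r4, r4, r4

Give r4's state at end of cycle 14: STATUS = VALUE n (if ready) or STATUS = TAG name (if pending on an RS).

STATUS = TAG Mul2

cycle 1: issue MUL r1<-Mul1 // r0:5,r1:Mul1,r2:3,r3:5,r4:9
cycle 2: issue MUL r3<-Mul2 // r0:5,r1:Mul1,r2:3,r3:Mul2,r4:9
cycle 3: issue ADD r0<-Add1 // r0:Add1,r1:Mul1,r2:3,r3:Mul2,r4:9
cycle 4: issue ADD r4<-Add2 // r0:Add1,r1:Mul1,r2:3,r3:Mul2,r4:Add2
cycle 5: stall // r0:Add1,r1:Mul1,r2:3,r3:Mul2,r4:Add2
cycle 6: CDB Add1=6; stall // r0:6,r1:Mul1,r2:3,r3:Mul2,r4:Add2
cycle 7: CDB Mul1=15; issue MUL r4<-Mul1 // r0:6,r1:15,r2:3,r3:Mul2,r4:Mul1
cycle 8: CDB Mul2=25; issue MUL r4<-Mul2 // r0:6,r1:15,r2:3,r3:25,r4:Mul2
cycle 9: - // r0:6,r1:15,r2:3,r3:25,r4:Mul2
cycle 10: - // r0:6,r1:15,r2:3,r3:25,r4:Mul2
cycle 11: CDB Add2=31 // r0:6,r1:15,r2:3,r3:25,r4:Mul2
cycle 12: - // r0:6,r1:15,r2:3,r3:25,r4:Mul2
cycle 13: CDB Mul1=375 // r0:6,r1:15,r2:3,r3:25,r4:Mul2
cycle 14: - // r0:6,r1:15,r2:3,r3:25,r4:Mul2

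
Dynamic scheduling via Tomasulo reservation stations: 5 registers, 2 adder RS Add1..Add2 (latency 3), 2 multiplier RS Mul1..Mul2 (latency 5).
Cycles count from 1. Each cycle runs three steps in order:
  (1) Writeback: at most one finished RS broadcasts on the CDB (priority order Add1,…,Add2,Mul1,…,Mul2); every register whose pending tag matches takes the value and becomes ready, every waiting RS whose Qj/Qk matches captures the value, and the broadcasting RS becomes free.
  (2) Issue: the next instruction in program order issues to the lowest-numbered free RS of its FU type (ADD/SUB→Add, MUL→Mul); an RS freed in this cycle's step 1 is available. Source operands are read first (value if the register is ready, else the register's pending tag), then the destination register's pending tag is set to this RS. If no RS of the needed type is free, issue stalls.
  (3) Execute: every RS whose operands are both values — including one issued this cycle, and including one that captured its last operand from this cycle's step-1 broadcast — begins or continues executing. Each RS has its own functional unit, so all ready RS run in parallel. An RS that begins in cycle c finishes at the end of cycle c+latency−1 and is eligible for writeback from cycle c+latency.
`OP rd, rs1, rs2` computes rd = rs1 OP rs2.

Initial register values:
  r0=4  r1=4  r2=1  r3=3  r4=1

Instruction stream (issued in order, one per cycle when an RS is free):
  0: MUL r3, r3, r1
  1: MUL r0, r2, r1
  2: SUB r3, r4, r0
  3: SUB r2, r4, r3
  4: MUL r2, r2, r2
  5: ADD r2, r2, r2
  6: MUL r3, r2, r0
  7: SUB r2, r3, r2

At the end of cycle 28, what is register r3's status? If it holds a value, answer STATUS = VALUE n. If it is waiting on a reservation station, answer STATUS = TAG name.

  c1: issue MUL r3<-Mul1  regs: r0:4,r1:4,r2:1,r3:Mul1,r4:1
  c2: issue MUL r0<-Mul2  regs: r0:Mul2,r1:4,r2:1,r3:Mul1,r4:1
  c3: issue SUB r3<-Add1  regs: r0:Mul2,r1:4,r2:1,r3:Add1,r4:1
  c4: issue SUB r2<-Add2  regs: r0:Mul2,r1:4,r2:Add2,r3:Add1,r4:1
  c5: stall  regs: r0:Mul2,r1:4,r2:Add2,r3:Add1,r4:1
  c6: CDB Mul1=12; issue MUL r2<-Mul1  regs: r0:Mul2,r1:4,r2:Mul1,r3:Add1,r4:1
  c7: CDB Mul2=4; stall  regs: r0:4,r1:4,r2:Mul1,r3:Add1,r4:1
  c8: stall  regs: r0:4,r1:4,r2:Mul1,r3:Add1,r4:1
  c9: stall  regs: r0:4,r1:4,r2:Mul1,r3:Add1,r4:1
  c10: CDB Add1=-3; issue ADD r2<-Add1  regs: r0:4,r1:4,r2:Add1,r3:-3,r4:1
  c11: issue MUL r3<-Mul2  regs: r0:4,r1:4,r2:Add1,r3:Mul2,r4:1
  c12: stall  regs: r0:4,r1:4,r2:Add1,r3:Mul2,r4:1
  c13: CDB Add2=4; issue SUB r2<-Add2  regs: r0:4,r1:4,r2:Add2,r3:Mul2,r4:1
  c14: -  regs: r0:4,r1:4,r2:Add2,r3:Mul2,r4:1
  c15: -  regs: r0:4,r1:4,r2:Add2,r3:Mul2,r4:1
  c16: -  regs: r0:4,r1:4,r2:Add2,r3:Mul2,r4:1
  c17: -  regs: r0:4,r1:4,r2:Add2,r3:Mul2,r4:1
  c18: CDB Mul1=16  regs: r0:4,r1:4,r2:Add2,r3:Mul2,r4:1
  c19: -  regs: r0:4,r1:4,r2:Add2,r3:Mul2,r4:1
  c20: -  regs: r0:4,r1:4,r2:Add2,r3:Mul2,r4:1
  c21: CDB Add1=32  regs: r0:4,r1:4,r2:Add2,r3:Mul2,r4:1
  c22: -  regs: r0:4,r1:4,r2:Add2,r3:Mul2,r4:1
  c23: -  regs: r0:4,r1:4,r2:Add2,r3:Mul2,r4:1
  c24: -  regs: r0:4,r1:4,r2:Add2,r3:Mul2,r4:1
  c25: -  regs: r0:4,r1:4,r2:Add2,r3:Mul2,r4:1
  c26: CDB Mul2=128  regs: r0:4,r1:4,r2:Add2,r3:128,r4:1
  c27: -  regs: r0:4,r1:4,r2:Add2,r3:128,r4:1
  c28: -  regs: r0:4,r1:4,r2:Add2,r3:128,r4:1

STATUS = VALUE 128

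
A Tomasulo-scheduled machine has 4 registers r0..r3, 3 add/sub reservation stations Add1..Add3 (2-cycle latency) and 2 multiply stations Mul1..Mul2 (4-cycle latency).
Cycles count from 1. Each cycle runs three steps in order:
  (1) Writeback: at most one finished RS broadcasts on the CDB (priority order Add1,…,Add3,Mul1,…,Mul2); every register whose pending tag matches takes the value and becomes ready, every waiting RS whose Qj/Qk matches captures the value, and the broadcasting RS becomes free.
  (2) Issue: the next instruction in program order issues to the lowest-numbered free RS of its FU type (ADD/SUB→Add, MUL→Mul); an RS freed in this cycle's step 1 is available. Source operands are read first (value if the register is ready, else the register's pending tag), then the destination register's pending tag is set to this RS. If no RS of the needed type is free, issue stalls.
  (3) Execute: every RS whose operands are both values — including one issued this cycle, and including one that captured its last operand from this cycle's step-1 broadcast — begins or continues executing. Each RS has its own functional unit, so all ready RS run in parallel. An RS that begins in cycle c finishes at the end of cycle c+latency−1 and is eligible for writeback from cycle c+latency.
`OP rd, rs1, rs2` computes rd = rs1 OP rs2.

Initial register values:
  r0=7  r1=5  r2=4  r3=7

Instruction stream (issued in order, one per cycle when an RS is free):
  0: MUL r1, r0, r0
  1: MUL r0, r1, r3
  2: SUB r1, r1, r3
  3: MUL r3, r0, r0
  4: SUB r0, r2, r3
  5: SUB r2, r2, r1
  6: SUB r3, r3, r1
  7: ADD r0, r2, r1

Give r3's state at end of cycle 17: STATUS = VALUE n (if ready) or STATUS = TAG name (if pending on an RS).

STATUS = VALUE 117607

cycle 1: issue MUL r1<-Mul1 // r0:7,r1:Mul1,r2:4,r3:7
cycle 2: issue MUL r0<-Mul2 // r0:Mul2,r1:Mul1,r2:4,r3:7
cycle 3: issue SUB r1<-Add1 // r0:Mul2,r1:Add1,r2:4,r3:7
cycle 4: stall // r0:Mul2,r1:Add1,r2:4,r3:7
cycle 5: CDB Mul1=49; issue MUL r3<-Mul1 // r0:Mul2,r1:Add1,r2:4,r3:Mul1
cycle 6: issue SUB r0<-Add2 // r0:Add2,r1:Add1,r2:4,r3:Mul1
cycle 7: CDB Add1=42; issue SUB r2<-Add1 // r0:Add2,r1:42,r2:Add1,r3:Mul1
cycle 8: issue SUB r3<-Add3 // r0:Add2,r1:42,r2:Add1,r3:Add3
cycle 9: CDB Add1=-38; issue ADD r0<-Add1 // r0:Add1,r1:42,r2:-38,r3:Add3
cycle 10: CDB Mul2=343 // r0:Add1,r1:42,r2:-38,r3:Add3
cycle 11: CDB Add1=4 // r0:4,r1:42,r2:-38,r3:Add3
cycle 12: - // r0:4,r1:42,r2:-38,r3:Add3
cycle 13: - // r0:4,r1:42,r2:-38,r3:Add3
cycle 14: CDB Mul1=117649 // r0:4,r1:42,r2:-38,r3:Add3
cycle 15: - // r0:4,r1:42,r2:-38,r3:Add3
cycle 16: CDB Add2=-117645 // r0:4,r1:42,r2:-38,r3:Add3
cycle 17: CDB Add3=117607 // r0:4,r1:42,r2:-38,r3:117607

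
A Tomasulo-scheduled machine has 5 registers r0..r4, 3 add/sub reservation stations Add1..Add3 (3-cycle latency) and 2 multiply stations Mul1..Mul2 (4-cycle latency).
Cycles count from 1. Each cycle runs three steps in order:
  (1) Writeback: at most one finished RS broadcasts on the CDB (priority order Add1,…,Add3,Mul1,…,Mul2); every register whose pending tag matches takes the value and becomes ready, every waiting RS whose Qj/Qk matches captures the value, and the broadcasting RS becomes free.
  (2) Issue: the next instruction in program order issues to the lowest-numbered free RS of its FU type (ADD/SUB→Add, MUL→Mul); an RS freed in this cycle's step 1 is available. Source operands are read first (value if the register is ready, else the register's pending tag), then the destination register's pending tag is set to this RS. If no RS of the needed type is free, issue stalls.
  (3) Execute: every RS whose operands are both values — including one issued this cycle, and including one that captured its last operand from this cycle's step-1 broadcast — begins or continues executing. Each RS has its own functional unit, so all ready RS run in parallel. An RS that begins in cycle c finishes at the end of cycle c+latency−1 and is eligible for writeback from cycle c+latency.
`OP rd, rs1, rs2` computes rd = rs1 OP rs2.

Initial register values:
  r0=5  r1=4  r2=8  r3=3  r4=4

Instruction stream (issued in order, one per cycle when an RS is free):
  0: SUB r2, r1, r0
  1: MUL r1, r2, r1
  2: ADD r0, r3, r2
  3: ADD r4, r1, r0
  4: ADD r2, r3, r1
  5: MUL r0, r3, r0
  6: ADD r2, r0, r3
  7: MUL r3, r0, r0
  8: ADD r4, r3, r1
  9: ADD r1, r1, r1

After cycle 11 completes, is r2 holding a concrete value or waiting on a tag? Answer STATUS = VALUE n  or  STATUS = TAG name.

c1: issue SUB r2<-Add1 | r0:5,r1:4,r2:Add1,r3:3,r4:4
c2: issue MUL r1<-Mul1 | r0:5,r1:Mul1,r2:Add1,r3:3,r4:4
c3: issue ADD r0<-Add2 | r0:Add2,r1:Mul1,r2:Add1,r3:3,r4:4
c4: CDB Add1=-1; issue ADD r4<-Add1 | r0:Add2,r1:Mul1,r2:-1,r3:3,r4:Add1
c5: issue ADD r2<-Add3 | r0:Add2,r1:Mul1,r2:Add3,r3:3,r4:Add1
c6: issue MUL r0<-Mul2 | r0:Mul2,r1:Mul1,r2:Add3,r3:3,r4:Add1
c7: CDB Add2=2; issue ADD r2<-Add2 | r0:Mul2,r1:Mul1,r2:Add2,r3:3,r4:Add1
c8: CDB Mul1=-4; issue MUL r3<-Mul1 | r0:Mul2,r1:-4,r2:Add2,r3:Mul1,r4:Add1
c9: stall | r0:Mul2,r1:-4,r2:Add2,r3:Mul1,r4:Add1
c10: stall | r0:Mul2,r1:-4,r2:Add2,r3:Mul1,r4:Add1
c11: CDB Add1=-2; issue ADD r4<-Add1 | r0:Mul2,r1:-4,r2:Add2,r3:Mul1,r4:Add1

STATUS = TAG Add2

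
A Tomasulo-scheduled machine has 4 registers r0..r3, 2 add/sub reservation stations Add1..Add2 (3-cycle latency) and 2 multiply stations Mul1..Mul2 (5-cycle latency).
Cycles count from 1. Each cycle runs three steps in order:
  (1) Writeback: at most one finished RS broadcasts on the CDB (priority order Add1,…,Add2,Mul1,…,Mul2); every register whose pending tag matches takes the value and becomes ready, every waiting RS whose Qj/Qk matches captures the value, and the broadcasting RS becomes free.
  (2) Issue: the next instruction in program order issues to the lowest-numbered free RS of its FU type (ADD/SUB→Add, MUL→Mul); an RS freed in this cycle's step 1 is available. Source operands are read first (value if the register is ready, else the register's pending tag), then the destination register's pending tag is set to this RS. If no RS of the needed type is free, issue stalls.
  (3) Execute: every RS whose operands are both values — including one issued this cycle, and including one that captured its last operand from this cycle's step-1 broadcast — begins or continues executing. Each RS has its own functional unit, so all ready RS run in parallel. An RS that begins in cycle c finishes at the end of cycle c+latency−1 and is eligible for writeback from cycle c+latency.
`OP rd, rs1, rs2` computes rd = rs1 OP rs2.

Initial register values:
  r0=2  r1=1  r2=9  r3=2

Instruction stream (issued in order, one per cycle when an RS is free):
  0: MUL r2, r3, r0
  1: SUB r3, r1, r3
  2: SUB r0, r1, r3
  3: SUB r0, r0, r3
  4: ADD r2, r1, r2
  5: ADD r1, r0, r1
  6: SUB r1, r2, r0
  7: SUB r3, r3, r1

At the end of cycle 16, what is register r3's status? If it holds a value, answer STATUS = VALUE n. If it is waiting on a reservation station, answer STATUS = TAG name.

cycle 1: issue MUL r2<-Mul1 // r0:2,r1:1,r2:Mul1,r3:2
cycle 2: issue SUB r3<-Add1 // r0:2,r1:1,r2:Mul1,r3:Add1
cycle 3: issue SUB r0<-Add2 // r0:Add2,r1:1,r2:Mul1,r3:Add1
cycle 4: stall // r0:Add2,r1:1,r2:Mul1,r3:Add1
cycle 5: CDB Add1=-1; issue SUB r0<-Add1 // r0:Add1,r1:1,r2:Mul1,r3:-1
cycle 6: CDB Mul1=4; stall // r0:Add1,r1:1,r2:4,r3:-1
cycle 7: stall // r0:Add1,r1:1,r2:4,r3:-1
cycle 8: CDB Add2=2; issue ADD r2<-Add2 // r0:Add1,r1:1,r2:Add2,r3:-1
cycle 9: stall // r0:Add1,r1:1,r2:Add2,r3:-1
cycle 10: stall // r0:Add1,r1:1,r2:Add2,r3:-1
cycle 11: CDB Add1=3; issue ADD r1<-Add1 // r0:3,r1:Add1,r2:Add2,r3:-1
cycle 12: CDB Add2=5; issue SUB r1<-Add2 // r0:3,r1:Add2,r2:5,r3:-1
cycle 13: stall // r0:3,r1:Add2,r2:5,r3:-1
cycle 14: CDB Add1=4; issue SUB r3<-Add1 // r0:3,r1:Add2,r2:5,r3:Add1
cycle 15: CDB Add2=2 // r0:3,r1:2,r2:5,r3:Add1
cycle 16: - // r0:3,r1:2,r2:5,r3:Add1

STATUS = TAG Add1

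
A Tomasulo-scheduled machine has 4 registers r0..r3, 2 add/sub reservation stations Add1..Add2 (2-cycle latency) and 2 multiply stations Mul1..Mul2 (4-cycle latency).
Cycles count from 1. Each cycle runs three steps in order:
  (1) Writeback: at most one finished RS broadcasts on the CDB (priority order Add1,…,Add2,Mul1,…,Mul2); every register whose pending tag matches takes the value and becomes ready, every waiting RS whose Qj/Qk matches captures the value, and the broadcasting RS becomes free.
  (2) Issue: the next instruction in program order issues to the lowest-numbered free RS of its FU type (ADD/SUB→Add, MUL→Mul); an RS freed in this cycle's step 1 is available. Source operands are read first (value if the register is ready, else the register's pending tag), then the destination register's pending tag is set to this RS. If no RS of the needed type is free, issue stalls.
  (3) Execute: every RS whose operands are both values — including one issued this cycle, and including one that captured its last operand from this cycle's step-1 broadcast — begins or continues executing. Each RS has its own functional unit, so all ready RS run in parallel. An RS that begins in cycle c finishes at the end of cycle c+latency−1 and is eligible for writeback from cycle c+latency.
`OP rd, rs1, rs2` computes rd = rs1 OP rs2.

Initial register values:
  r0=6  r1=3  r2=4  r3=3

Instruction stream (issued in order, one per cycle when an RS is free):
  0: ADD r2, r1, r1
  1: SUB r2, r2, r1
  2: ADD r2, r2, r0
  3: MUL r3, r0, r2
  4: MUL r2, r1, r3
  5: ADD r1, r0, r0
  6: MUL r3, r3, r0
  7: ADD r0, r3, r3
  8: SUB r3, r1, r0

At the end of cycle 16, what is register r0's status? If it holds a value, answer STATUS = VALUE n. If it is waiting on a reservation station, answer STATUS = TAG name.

  c1: issue ADD r2<-Add1  regs: r0:6,r1:3,r2:Add1,r3:3
  c2: issue SUB r2<-Add2  regs: r0:6,r1:3,r2:Add2,r3:3
  c3: CDB Add1=6; issue ADD r2<-Add1  regs: r0:6,r1:3,r2:Add1,r3:3
  c4: issue MUL r3<-Mul1  regs: r0:6,r1:3,r2:Add1,r3:Mul1
  c5: CDB Add2=3; issue MUL r2<-Mul2  regs: r0:6,r1:3,r2:Mul2,r3:Mul1
  c6: issue ADD r1<-Add2  regs: r0:6,r1:Add2,r2:Mul2,r3:Mul1
  c7: CDB Add1=9; stall  regs: r0:6,r1:Add2,r2:Mul2,r3:Mul1
  c8: CDB Add2=12; stall  regs: r0:6,r1:12,r2:Mul2,r3:Mul1
  c9: stall  regs: r0:6,r1:12,r2:Mul2,r3:Mul1
  c10: stall  regs: r0:6,r1:12,r2:Mul2,r3:Mul1
  c11: CDB Mul1=54; issue MUL r3<-Mul1  regs: r0:6,r1:12,r2:Mul2,r3:Mul1
  c12: issue ADD r0<-Add1  regs: r0:Add1,r1:12,r2:Mul2,r3:Mul1
  c13: issue SUB r3<-Add2  regs: r0:Add1,r1:12,r2:Mul2,r3:Add2
  c14: -  regs: r0:Add1,r1:12,r2:Mul2,r3:Add2
  c15: CDB Mul1=324  regs: r0:Add1,r1:12,r2:Mul2,r3:Add2
  c16: CDB Mul2=162  regs: r0:Add1,r1:12,r2:162,r3:Add2

STATUS = TAG Add1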